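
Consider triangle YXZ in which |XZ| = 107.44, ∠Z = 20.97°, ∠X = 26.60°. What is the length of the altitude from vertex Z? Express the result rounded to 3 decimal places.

48.107

The third angle is ∠Y = 180° − ∠X − ∠Z = 132.43°.
Law of sines: |ZY| = |XZ|·sin X/sin Y ≈ 65.177.
Law of sines: |YX| = |XZ|·sin Z/sin Y ≈ 52.094.
Area = ½·|XZ|·|ZY|·sin Z ≈ 1253.
The altitude from Z has length 2·area/|YX| ≈ 48.107.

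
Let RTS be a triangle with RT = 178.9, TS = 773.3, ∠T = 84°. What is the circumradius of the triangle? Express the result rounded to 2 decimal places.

By the law of cosines, SR² = RT² + TS² − 2·RT·TS·cos T = 6.0108e+05, so SR ≈ 775.29.
Area = ½·RT·TS·sin T ≈ 68793.
Circumradius = SR/(2 sin T) ≈ 389.78.

389.78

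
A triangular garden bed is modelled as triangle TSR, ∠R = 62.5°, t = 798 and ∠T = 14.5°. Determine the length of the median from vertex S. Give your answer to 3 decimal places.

m_S ≈ 1379.674

The third angle is ∠S = 180° − ∠R − ∠T = 103.00°.
Law of sines: s = t·sin S/sin T ≈ 3105.5.
Law of sines: r = t·sin R/sin T ≈ 2827.
Median from S: ½√(2·r² + 2·t² − s²) ≈ 1379.7.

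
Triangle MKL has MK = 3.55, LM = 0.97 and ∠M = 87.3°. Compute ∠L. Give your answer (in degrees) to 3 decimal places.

77.244

By the law of cosines, KL² = LM² + MK² − 2·LM·MK·cos M = 13.219, so KL ≈ 3.6358.
Law of cosines again: cos L = (KL² + LM² − MK²)/(2·KL·LM) ≈ 0.22080, so ∠L ≈ 77.24°.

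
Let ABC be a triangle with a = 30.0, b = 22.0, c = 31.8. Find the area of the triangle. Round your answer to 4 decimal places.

316.5685

Semiperimeter s = (30 + 22 + 31.8)/2 = 41.9.
Heron's formula: area = √(41.9·11.9·19.9·10.1) ≈ 316.57.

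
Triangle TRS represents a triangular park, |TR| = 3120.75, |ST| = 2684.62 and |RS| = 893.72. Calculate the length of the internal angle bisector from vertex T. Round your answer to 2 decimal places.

t_T ≈ 2859.98

By the law of cosines, cos T = (|ST|² + |TR|² − |RS|²) / (2·|ST|·|TR|) ≈ 0.96368, so ∠T ≈ 15.49°.
The bisector from T has length 2·|ST|·|TR|·cos(∠T/2)/(|ST|+|TR|) ≈ 2860.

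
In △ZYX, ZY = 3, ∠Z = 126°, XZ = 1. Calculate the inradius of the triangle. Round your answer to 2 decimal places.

By the law of cosines, YX² = XZ² + ZY² − 2·XZ·ZY·cos Z = 13.527, so YX ≈ 3.6779.
Area = ½·XZ·ZY·sin Z ≈ 1.2135.
Semiperimeter s = (3.6779+1+3)/2 = 3.8389.
Inradius = area/s = 1.2135/3.8389 ≈ 0.31611.

0.32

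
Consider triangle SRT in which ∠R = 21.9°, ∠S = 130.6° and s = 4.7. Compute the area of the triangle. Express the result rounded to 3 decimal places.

The third angle is ∠T = 180° − ∠S − ∠R = 27.50°.
Law of sines: r = s·sin R/sin S ≈ 2.3088.
Law of sines: t = s·sin T/sin S ≈ 2.8583.
Area = ½·s·r·sin T ≈ 2.5054.

2.505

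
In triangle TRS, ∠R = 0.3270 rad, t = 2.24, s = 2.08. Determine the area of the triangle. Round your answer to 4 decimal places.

Area = ½·s·t·sin R ≈ 0.74828.

0.7483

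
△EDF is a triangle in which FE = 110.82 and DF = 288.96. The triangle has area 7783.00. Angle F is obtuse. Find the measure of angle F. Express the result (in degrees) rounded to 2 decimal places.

From area = ½·DF·FE·sin F, we get sin F = 2·area/(DF·FE) ≈ 0.48609.
Taking the obtuse solution, ∠F ≈ 150.92°.

∠F ≈ 150.92°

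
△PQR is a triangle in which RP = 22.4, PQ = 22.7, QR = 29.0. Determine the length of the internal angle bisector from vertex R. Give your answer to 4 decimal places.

By the law of cosines, cos R = (QR² + RP² − PQ²) / (2·QR·RP) ≈ 0.63691, so ∠R ≈ 50.44°.
The bisector from R has length 2·QR·RP·cos(∠R/2)/(QR+RP) ≈ 22.867.

t_R ≈ 22.8670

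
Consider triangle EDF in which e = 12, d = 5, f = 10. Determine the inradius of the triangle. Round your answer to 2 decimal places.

Semiperimeter s = (12 + 5 + 10)/2 = 13.5.
Heron's formula: area = √(13.5·1.5·8.5·3.5) ≈ 24.545.
Inradius = area/s = 24.545/13.5 ≈ 1.8181.

r ≈ 1.82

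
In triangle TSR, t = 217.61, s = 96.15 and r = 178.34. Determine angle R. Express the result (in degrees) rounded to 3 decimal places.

By the law of cosines, cos R = (t² + s² − r²) / (2·t·s) ≈ 0.59249, so ∠R ≈ 53.67°.

53.666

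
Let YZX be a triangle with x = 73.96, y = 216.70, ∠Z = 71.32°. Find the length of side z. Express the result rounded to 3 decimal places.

By the law of cosines, z² = x² + y² − 2·x·y·cos Z = 42163, so z ≈ 205.34.

205.335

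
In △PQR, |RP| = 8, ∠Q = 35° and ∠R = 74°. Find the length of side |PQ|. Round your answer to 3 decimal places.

13.407

The third angle is ∠P = 180° − ∠Q − ∠R = 71.00°.
Law of sines: |PQ| = |RP|·sin R/sin Q ≈ 13.407.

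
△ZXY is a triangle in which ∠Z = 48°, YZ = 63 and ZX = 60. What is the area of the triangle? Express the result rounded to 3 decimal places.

1404.544

Area = ½·YZ·ZX·sin Z ≈ 1404.5.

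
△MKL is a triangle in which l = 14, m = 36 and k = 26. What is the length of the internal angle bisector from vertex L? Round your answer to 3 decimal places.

By the law of cosines, cos L = (m² + k² − l²) / (2·m·k) ≈ 0.94872, so ∠L ≈ 0.3216 rad.
The bisector from L has length 2·m·k·cos(∠L/2)/(m+k) ≈ 29.804.

29.804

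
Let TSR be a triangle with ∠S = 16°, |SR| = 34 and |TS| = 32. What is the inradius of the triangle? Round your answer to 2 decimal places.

3.98

By the law of cosines, |RT|² = |TS|² + |SR|² − 2·|TS|·|SR|·cos S = 88.295, so |RT| ≈ 9.3965.
Area = ½·|TS|·|SR|·sin S ≈ 149.95.
Semiperimeter s = (34+9.3965+32)/2 = 37.698.
Inradius = area/s = 149.95/37.698 ≈ 3.9776.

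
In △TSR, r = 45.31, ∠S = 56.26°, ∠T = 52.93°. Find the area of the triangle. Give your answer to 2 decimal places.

area ≈ 721.16

The third angle is ∠R = 180° − ∠T − ∠S = 70.81°.
Law of sines: t = r·sin T/sin R ≈ 38.28.
Law of sines: s = r·sin S/sin R ≈ 39.895.
Area = ½·r·t·sin S ≈ 721.16.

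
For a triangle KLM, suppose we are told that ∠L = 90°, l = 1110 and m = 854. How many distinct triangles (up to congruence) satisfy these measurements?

1

m·sin L = 854·sin(90°) ≈ 854.
Since ∠L is not acute, a triangle exists only if l > m; here l > m, so there is exactly one triangle.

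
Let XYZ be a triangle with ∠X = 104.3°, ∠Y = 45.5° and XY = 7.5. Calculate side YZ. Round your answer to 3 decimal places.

The third angle is ∠Z = 180° − ∠X − ∠Y = 30.20°.
Law of sines: YZ = XY·sin X/sin Z ≈ 14.448.

14.448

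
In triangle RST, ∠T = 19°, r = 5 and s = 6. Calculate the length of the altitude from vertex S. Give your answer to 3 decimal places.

By the law of cosines, t² = r² + s² − 2·r·s·cos T = 4.2689, so t ≈ 2.0661.
Area = ½·r·s·sin T ≈ 4.8835.
The altitude from S has length 2·area/s ≈ 1.6278.

1.628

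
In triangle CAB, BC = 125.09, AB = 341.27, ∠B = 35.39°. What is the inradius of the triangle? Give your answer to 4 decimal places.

By the law of cosines, CA² = AB² + BC² − 2·AB·BC·cos B = 62509, so CA ≈ 250.02.
Area = ½·AB·BC·sin B ≈ 12362.
Semiperimeter s = (341.27+125.09+250.02)/2 = 358.19.
Inradius = area/s = 12362/358.19 ≈ 34.511.

34.5113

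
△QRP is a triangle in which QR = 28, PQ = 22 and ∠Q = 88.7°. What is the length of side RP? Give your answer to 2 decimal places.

35.21

By the law of cosines, RP² = PQ² + QR² − 2·PQ·QR·cos Q = 1240, so RP ≈ 35.214.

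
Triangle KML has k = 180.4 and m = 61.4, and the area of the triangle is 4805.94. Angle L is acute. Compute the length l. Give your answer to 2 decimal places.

From area = ½·k·m·sin L, we get sin L = 2·area/(k·m) ≈ 0.86777.
Taking the acute solution, ∠L ≈ 60.20°.
Law of cosines then gives l ≈ 159.07.

159.07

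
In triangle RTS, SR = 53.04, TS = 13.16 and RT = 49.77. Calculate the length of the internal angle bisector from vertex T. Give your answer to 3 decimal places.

By the law of cosines, cos T = (RT² + TS² − SR²) / (2·RT·TS) ≈ -0.12443, so ∠T ≈ 97.15°.
The bisector from T has length 2·RT·TS·cos(∠T/2)/(RT+TS) ≈ 13.773.

13.773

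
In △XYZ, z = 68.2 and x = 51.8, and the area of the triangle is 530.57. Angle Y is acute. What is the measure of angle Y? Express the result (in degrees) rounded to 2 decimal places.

17.48

From area = ½·z·x·sin Y, we get sin Y = 2·area/(z·x) ≈ 0.30037.
Taking the acute solution, ∠Y ≈ 17.48°.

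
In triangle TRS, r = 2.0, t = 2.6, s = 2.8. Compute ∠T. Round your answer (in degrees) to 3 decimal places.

∠T ≈ 63.027°

By the law of cosines, cos T = (r² + s² − t²) / (2·r·s) ≈ 0.45357, so ∠T ≈ 63.03°.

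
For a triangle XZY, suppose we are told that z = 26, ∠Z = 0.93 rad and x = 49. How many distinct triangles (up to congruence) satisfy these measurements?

x·sin Z = 49·sin(0.93 rad) ≈ 39.28.
Since z = 26 < 39.28 = x sin Z, no triangle exists.

0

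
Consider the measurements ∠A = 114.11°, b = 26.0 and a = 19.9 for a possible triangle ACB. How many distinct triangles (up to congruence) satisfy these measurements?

0

b·sin A = 26.0·sin(114.11°) ≈ 23.73.
Since ∠A is not acute, a triangle exists only if a > b; here a ≤ b, so there is no triangle.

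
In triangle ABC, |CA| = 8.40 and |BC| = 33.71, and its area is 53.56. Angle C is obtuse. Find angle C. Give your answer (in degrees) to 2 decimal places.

From area = ½·|BC|·|CA|·sin C, we get sin C = 2·area/(|BC|·|CA|) ≈ 0.37830.
Taking the obtuse solution, ∠C ≈ 157.77°.

∠C ≈ 157.77°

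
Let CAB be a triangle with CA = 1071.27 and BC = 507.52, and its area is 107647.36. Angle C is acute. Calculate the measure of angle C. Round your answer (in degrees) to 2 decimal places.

From area = ½·BC·CA·sin C, we get sin C = 2·area/(BC·CA) ≈ 0.39599.
Taking the acute solution, ∠C ≈ 23.33°.

∠C ≈ 23.33°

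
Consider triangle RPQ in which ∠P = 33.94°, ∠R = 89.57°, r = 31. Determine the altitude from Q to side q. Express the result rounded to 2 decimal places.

17.31

The third angle is ∠Q = 180° − ∠R − ∠P = 56.49°.
Law of sines: p = r·sin P/sin R ≈ 17.309.
Law of sines: q = r·sin Q/sin R ≈ 25.848.
Area = ½·r·p·sin Q ≈ 223.69.
The altitude from Q has length 2·area/q ≈ 17.308.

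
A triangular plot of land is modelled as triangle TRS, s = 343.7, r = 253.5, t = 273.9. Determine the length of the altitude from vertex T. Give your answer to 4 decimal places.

Semiperimeter p = (273.9 + 253.5 + 343.7)/2 = 435.55.
Heron's formula: area = √(435.55·161.65·182.05·91.85) ≈ 34312.
The altitude from T has length 2·area/t ≈ 250.54.

250.5415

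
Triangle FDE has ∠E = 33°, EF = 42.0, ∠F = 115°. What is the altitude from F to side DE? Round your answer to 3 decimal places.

The third angle is ∠D = 180° − ∠E − ∠F = 32.00°.
Law of sines: DE = EF·sin F/sin D ≈ 71.832.
Law of sines: FD = EF·sin E/sin D ≈ 43.167.
Area = ½·EF·DE·sin E ≈ 821.57.
The altitude from F has length 2·area/DE ≈ 22.875.

h_F ≈ 22.875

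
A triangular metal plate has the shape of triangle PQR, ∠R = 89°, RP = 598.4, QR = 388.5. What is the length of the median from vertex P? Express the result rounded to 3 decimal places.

By the law of cosines, PQ² = QR² + RP² − 2·QR·RP·cos R = 5.009e+05, so PQ ≈ 707.74.
Median from P: ½√(2·RP² + 2·PQ² − QR²) ≈ 625.91.

m_P ≈ 625.906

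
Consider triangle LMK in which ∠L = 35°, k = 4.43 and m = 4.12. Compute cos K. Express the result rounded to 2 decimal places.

0.19

By the law of cosines, l² = m² + k² − 2·m·k·cos L = 6.6976, so l ≈ 2.588.
Law of cosines again: cos K = (l² + m² − k²)/(2·l·m) ≈ 0.18978, so ∠K ≈ 79.06°.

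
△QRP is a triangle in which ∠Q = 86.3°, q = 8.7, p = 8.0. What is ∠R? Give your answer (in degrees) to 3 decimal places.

Law of sines: sin P = p·sin Q/q ≈ 0.91762.
Since q ≥ p, only the acute value applies: ∠P ≈ 66.58°.
Then ∠R = 180° − ∠Q − ∠P ≈ 27.12°.

∠R ≈ 27.119°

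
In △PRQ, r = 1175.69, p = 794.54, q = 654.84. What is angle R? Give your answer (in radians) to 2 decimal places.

By the law of cosines, cos R = (q² + p² − r²) / (2·q·p) ≈ -0.30957, so ∠R ≈ 1.886 rad.

∠R ≈ 1.89 rad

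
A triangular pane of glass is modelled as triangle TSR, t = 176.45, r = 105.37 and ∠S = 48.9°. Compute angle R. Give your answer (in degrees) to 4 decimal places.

∠R ≈ 36.5318°

By the law of cosines, s² = r² + t² − 2·r·t·cos S = 17793, so s ≈ 133.39.
Law of cosines again: cos R = (t² + s² − r²)/(2·t·s) ≈ 0.80353, so ∠R ≈ 36.53°.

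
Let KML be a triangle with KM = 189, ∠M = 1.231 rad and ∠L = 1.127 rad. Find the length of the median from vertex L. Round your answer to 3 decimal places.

The third angle is ∠K = π − ∠M − ∠L = 0.784 rad.
Law of sines: ML = KM·sin K/sin L ≈ 147.71.
Law of sines: LK = KM·sin M/sin L ≈ 197.31.
Median from L: ½√(2·ML² + 2·LK² − KM²) ≈ 146.44.

m_L ≈ 146.438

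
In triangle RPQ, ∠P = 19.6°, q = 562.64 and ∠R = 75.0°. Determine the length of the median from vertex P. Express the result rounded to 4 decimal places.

m_P ≈ 545.8513

The third angle is ∠Q = 180° − ∠R − ∠P = 85.40°.
Law of sines: r = q·sin R/sin Q ≈ 545.22.
Law of sines: p = q·sin P/sin Q ≈ 189.35.
Median from P: ½√(2·q² + 2·r² − p²) ≈ 545.85.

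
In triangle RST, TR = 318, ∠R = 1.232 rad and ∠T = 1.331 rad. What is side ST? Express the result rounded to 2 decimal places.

The third angle is ∠S = π − ∠T − ∠R = 0.579 rad.
Law of sines: ST = TR·sin R/sin S ≈ 548.46.

548.46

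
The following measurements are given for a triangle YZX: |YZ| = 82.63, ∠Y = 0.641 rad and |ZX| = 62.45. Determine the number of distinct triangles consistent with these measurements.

2

|YZ|·sin Y = 82.63·sin(0.641 rad) ≈ 49.41.
Since |YZ| sin Y < |ZX| < |YZ| (49.41 < 62.45 < 82.63), two triangles exist.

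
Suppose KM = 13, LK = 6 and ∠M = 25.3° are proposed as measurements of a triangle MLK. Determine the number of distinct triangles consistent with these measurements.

2

KM·sin M = 13·sin(25.3°) ≈ 5.556.
Since KM sin M < LK < KM (5.556 < 6 < 13), two triangles exist.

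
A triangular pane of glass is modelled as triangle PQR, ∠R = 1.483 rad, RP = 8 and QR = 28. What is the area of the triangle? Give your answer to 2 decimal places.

area ≈ 111.57

Area = ½·QR·RP·sin R ≈ 111.57.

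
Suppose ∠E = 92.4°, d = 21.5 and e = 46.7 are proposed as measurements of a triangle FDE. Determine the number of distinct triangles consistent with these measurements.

d·sin E = 21.5·sin(92.4°) ≈ 21.48.
Since ∠E is not acute, a triangle exists only if e > d; here e > d, so there is exactly one triangle.

1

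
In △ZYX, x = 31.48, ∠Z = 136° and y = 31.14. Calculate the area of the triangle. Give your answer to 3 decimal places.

Area = ½·y·x·sin Z ≈ 340.48.

area ≈ 340.482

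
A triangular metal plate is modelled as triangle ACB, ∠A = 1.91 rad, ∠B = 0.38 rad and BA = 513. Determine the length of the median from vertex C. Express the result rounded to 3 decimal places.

The third angle is ∠C = π − ∠B − ∠A = 0.852 rad.
Law of sines: CB = BA·sin A/sin C ≈ 643.03.
Law of sines: AC = BA·sin B/sin C ≈ 252.92.
Median from C: ½√(2·AC² + 2·CB² − BA²) ≈ 415.85.

m_C ≈ 415.855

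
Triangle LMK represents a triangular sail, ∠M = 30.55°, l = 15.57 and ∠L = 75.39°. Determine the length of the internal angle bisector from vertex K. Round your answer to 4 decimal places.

8.5612

The third angle is ∠K = 180° − ∠L − ∠M = 74.06°.
Law of sines: m = l·sin M/sin L ≈ 8.1785.
Law of sines: k = l·sin K/sin L ≈ 15.472.
The bisector from K has length 2·l·m·cos(∠K/2)/(l+m) ≈ 8.5612.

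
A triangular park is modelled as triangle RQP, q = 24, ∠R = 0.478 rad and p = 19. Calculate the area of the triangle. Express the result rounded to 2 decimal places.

Area = ½·q·p·sin R ≈ 104.88.

104.88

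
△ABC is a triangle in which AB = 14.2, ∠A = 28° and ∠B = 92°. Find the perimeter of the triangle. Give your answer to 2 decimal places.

perimeter ≈ 38.28

The third angle is ∠C = 180° − ∠A − ∠B = 60.00°.
Law of sines: BC = AB·sin A/sin C ≈ 7.6978.
Law of sines: CA = AB·sin B/sin C ≈ 16.387.
Semiperimeter s = (7.6978+16.387+14.2)/2 = 19.142.
Perimeter = 7.6978 + 16.387 + 14.2 = 38.285.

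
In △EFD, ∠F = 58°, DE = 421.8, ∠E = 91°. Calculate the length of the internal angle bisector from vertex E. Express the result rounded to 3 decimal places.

t_E ≈ 223.416

The third angle is ∠D = 180° − ∠E − ∠F = 31.00°.
Law of sines: FD = DE·sin E/sin F ≈ 497.3.
Law of sines: EF = DE·sin D/sin F ≈ 256.17.
The bisector from E has length 2·DE·EF·cos(∠E/2)/(DE+EF) ≈ 223.42.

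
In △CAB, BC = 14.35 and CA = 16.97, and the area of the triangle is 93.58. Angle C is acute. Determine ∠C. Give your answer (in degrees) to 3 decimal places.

∠C ≈ 50.225°

From area = ½·BC·CA·sin C, we get sin C = 2·area/(BC·CA) ≈ 0.76856.
Taking the acute solution, ∠C ≈ 50.22°.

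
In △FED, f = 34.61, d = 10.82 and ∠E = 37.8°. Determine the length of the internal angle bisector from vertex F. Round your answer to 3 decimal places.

t_F ≈ 6.774

By the law of cosines, e² = d² + f² − 2·d·f·cos E = 723.13, so e ≈ 26.891.
Law of cosines again: cos F = (e² + d² − f²)/(2·e·d) ≈ -0.61460, so ∠F ≈ 127.92°.
The bisector from F has length 2·e·d·cos(∠F/2)/(e+d) ≈ 6.7739.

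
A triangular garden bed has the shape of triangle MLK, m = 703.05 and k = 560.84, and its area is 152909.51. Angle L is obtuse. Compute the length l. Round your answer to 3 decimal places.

From area = ½·k·m·sin L, we get sin L = 2·area/(k·m) ≈ 0.77560.
Taking the obtuse solution, ∠L ≈ 2.254 rad.
Law of cosines then gives l ≈ 1143.1.

1143.066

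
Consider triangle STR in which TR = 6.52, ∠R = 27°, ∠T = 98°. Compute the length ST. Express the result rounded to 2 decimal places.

3.61

The third angle is ∠S = 180° − ∠T − ∠R = 55.00°.
Law of sines: ST = TR·sin R/sin S ≈ 3.6135.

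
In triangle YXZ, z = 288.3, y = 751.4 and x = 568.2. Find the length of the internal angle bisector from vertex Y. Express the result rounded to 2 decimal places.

t_Y ≈ 194.26

By the law of cosines, cos Y = (x² + z² − y²) / (2·x·z) ≈ -0.48419, so ∠Y ≈ 118.96°.
The bisector from Y has length 2·x·z·cos(∠Y/2)/(x+z) ≈ 194.26.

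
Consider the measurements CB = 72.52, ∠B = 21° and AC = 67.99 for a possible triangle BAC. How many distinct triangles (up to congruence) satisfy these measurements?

2

CB·sin B = 72.52·sin(21°) ≈ 25.99.
Since CB sin B < AC < CB (25.99 < 67.99 < 72.52), two triangles exist.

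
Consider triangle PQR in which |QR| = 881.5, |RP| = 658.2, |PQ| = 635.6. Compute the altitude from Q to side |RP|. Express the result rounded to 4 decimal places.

Semiperimeter s = (881.5 + 658.2 + 635.6)/2 = 1087.7.
Heron's formula: area = √(1087.7·206.15·429.45·452.05) ≈ 2.0863e+05.
The altitude from Q has length 2·area/|RP| ≈ 633.95.

h_Q ≈ 633.9542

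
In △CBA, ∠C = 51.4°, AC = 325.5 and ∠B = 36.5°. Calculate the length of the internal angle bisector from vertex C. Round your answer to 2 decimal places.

367.72

The third angle is ∠A = 180° − ∠C − ∠B = 92.10°.
Law of sines: BA = AC·sin C/sin B ≈ 427.67.
Law of sines: CB = AC·sin A/sin B ≈ 546.85.
The bisector from C has length 2·AC·CB·cos(∠C/2)/(AC+CB) ≈ 367.72.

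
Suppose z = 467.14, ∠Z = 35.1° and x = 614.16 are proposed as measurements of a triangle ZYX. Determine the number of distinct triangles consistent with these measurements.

2

x·sin Z = 614.16·sin(35.1°) ≈ 353.1.
Since x sin Z < z < x (353.1 < 467.14 < 614.16), two triangles exist.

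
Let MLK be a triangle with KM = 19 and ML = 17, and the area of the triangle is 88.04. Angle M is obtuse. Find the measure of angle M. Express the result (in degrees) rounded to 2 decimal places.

146.97

From area = ½·KM·ML·sin M, we get sin M = 2·area/(KM·ML) ≈ 0.54514.
Taking the obtuse solution, ∠M ≈ 146.97°.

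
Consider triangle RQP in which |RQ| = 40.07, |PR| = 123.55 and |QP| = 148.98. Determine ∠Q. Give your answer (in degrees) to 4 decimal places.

∠Q ≈ 44.3604°

By the law of cosines, cos Q = (|RQ|² + |QP|² − |PR|²) / (2·|RQ|·|QP|) ≈ 0.71496, so ∠Q ≈ 44.36°.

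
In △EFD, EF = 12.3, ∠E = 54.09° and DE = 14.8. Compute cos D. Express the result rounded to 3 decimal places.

cos D ≈ 0.606

By the law of cosines, FD² = DE² + EF² − 2·DE·EF·cos E = 156.79, so FD ≈ 12.522.
Law of cosines again: cos D = (FD² + DE² − EF²)/(2·FD·DE) ≈ 0.60582, so ∠D ≈ 52.71°.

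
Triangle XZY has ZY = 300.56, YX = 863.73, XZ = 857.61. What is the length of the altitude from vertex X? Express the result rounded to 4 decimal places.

847.2727

Semiperimeter s = (300.56 + 863.73 + 857.61)/2 = 1011.
Heron's formula: area = √(1011·710.39·147.22·153.34) ≈ 1.2733e+05.
The altitude from X has length 2·area/ZY ≈ 847.27.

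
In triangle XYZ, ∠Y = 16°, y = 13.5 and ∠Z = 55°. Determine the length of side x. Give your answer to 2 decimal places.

The third angle is ∠X = 180° − ∠Y − ∠Z = 109.00°.
Law of sines: x = y·sin X/sin Y ≈ 46.309.

46.31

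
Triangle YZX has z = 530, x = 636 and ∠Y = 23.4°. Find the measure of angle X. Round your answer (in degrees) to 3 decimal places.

By the law of cosines, y² = z² + x² − 2·z·x·cos Y = 66683, so y ≈ 258.23.
Law of cosines again: cos X = (y² + z² − x²)/(2·y·z) ≈ -0.20792, so ∠X ≈ 102.00°.

102.001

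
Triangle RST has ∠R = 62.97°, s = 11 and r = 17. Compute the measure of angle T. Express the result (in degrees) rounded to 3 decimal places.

Law of sines: sin S = s·sin R/r ≈ 0.57638.
Since r ≥ s, only the acute value applies: ∠S ≈ 35.20°.
Then ∠T = 180° − ∠R − ∠S ≈ 81.83°.

∠T ≈ 81.834°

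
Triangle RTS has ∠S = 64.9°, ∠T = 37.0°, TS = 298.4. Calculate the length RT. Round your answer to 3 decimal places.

276.157

The third angle is ∠R = 180° − ∠T − ∠S = 78.10°.
Law of sines: RT = TS·sin S/sin R ≈ 276.16.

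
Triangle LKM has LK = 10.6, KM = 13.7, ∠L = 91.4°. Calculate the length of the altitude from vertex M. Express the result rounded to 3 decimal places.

Law of sines: sin M = LK·sin L/KM ≈ 0.77349.
Since KM ≥ LK, only the acute value applies: ∠M ≈ 50.67°.
Then ∠K = 180° − ∠L − ∠M ≈ 37.93°.
Law of sines gives ML = KM·sin K/sin L ≈ 8.4242.
Area = ½·KM·LK·sin K ≈ 44.635.
The altitude from M has length 2·area/LK ≈ 8.4217.

h_M ≈ 8.422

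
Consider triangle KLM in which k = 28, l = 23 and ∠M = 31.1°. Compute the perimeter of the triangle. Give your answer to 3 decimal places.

By the law of cosines, m² = k² + l² − 2·k·l·cos M = 210.13, so m ≈ 14.496.
Semiperimeter s = (28+23+14.496)/2 = 32.748.
Perimeter = 28 + 23 + 14.496 = 65.496.

perimeter ≈ 65.496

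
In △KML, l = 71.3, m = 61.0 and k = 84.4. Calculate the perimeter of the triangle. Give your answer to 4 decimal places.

Perimeter = 84.4 + 61 + 71.3 = 216.7.

perimeter ≈ 216.7000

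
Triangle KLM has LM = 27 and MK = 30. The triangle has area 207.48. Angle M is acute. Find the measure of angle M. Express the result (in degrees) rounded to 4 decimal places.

30.8169

From area = ½·LM·MK·sin M, we get sin M = 2·area/(LM·MK) ≈ 0.51230.
Taking the acute solution, ∠M ≈ 30.82°.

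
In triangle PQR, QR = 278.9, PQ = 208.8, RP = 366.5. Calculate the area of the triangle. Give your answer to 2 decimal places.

area ≈ 28936.90

Semiperimeter s = (278.9 + 366.5 + 208.8)/2 = 427.1.
Heron's formula: area = √(427.1·148.2·60.6·218.3) ≈ 28937.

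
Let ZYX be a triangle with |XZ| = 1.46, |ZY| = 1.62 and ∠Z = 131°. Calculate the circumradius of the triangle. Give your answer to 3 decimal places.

R ≈ 1.857

By the law of cosines, |YX|² = |XZ|² + |ZY|² − 2·|XZ|·|ZY|·cos Z = 7.8594, so |YX| ≈ 2.8035.
Area = ½·|XZ|·|ZY|·sin Z ≈ 0.89252.
Circumradius = |YX|/(2 sin Z) ≈ 1.8573.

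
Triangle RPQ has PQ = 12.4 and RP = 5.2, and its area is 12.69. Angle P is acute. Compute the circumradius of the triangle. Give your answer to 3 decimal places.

10.022

From area = ½·RP·PQ·sin P, we get sin P = 2·area/(RP·PQ) ≈ 0.39361.
Taking the acute solution, ∠P ≈ 23.18°.
Law of cosines then gives QR ≈ 7.8899.
Circumradius = QR/(2 sin P) ≈ 10.022.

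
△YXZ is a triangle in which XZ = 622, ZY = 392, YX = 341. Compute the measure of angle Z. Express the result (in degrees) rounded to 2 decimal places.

∠Z ≈ 29.54°

By the law of cosines, cos Z = (XZ² + ZY² − YX²) / (2·XZ·ZY) ≈ 0.87003, so ∠Z ≈ 29.54°.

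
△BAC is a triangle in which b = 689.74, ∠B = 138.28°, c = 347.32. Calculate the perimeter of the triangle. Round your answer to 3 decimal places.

1427.677

Law of sines: sin C = c·sin B/b ≈ 0.33511.
Since b ≥ c, only the acute value applies: ∠C ≈ 19.58°.
Then ∠A = 180° − ∠B − ∠C ≈ 22.14°.
Law of sines gives a = b·sin A/sin B ≈ 390.62.
Semiperimeter s = (689.74+390.62+347.32)/2 = 713.84.
Perimeter = 689.74 + 390.62 + 347.32 = 1427.7.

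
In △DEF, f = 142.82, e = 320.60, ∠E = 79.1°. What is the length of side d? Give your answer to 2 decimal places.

Law of sines: sin F = f·sin E/e ≈ 0.43744.
Since e ≥ f, only the acute value applies: ∠F ≈ 25.94°.
Then ∠D = 180° − ∠E − ∠F ≈ 74.96°.
Law of sines gives d = e·sin D/sin E ≈ 315.31.

315.31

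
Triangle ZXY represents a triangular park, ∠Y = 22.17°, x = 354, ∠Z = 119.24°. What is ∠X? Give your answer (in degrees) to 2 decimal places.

∠X ≈ 38.59°

The third angle is ∠X = 180° − ∠Y − ∠Z = 38.59°.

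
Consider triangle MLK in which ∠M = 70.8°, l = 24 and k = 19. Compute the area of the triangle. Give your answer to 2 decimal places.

area ≈ 215.32

Area = ½·l·k·sin M ≈ 215.32.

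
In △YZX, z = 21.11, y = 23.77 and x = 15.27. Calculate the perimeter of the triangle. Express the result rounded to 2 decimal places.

Perimeter = 23.77 + 21.11 + 15.27 = 60.15.

perimeter ≈ 60.15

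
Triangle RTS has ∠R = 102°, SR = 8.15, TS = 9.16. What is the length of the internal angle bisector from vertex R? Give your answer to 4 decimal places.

2.6349

Law of sines: sin T = SR·sin R/TS ≈ 0.87030.
Since TS ≥ SR, only the acute value applies: ∠T ≈ 60.49°.
Then ∠S = 180° − ∠R − ∠T ≈ 17.51°.
Law of sines gives RT = TS·sin S/sin R ≈ 2.8171.
The bisector from R has length 2·SR·RT·cos(∠R/2)/(SR+RT) ≈ 2.6349.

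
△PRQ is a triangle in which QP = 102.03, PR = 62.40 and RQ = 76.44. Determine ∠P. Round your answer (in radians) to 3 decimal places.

By the law of cosines, cos P = (QP² + PR² − RQ²) / (2·QP·PR) ≈ 0.66446, so ∠P ≈ 0.844 rad.

0.844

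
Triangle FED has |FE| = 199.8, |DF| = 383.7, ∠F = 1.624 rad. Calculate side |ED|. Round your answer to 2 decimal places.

By the law of cosines, |ED|² = |DF|² + |FE|² − 2·|DF|·|FE|·cos F = 1.953e+05, so |ED| ≈ 441.93.

441.93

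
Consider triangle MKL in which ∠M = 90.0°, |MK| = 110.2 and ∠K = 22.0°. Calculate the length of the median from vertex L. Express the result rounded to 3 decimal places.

m_L ≈ 70.840

The third angle is ∠L = 180° − ∠M − ∠K = 68.00°.
Law of sines: |KL| = |MK|·sin M/sin L ≈ 118.85.
Law of sines: |LM| = |MK|·sin K/sin L ≈ 44.524.
Median from L: ½√(2·|KL|² + 2·|LM|² − |MK|²) ≈ 70.84.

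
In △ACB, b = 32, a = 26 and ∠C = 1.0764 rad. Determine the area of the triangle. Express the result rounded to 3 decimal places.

Area = ½·b·a·sin C ≈ 366.19.

area ≈ 366.186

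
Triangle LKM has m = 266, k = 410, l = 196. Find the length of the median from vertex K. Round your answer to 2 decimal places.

Median from K: ½√(2·m² + 2·l² − k²) ≈ 112.08.

m_K ≈ 112.08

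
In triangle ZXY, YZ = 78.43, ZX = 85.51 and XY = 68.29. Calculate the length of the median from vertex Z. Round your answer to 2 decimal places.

m_Z ≈ 74.60

Median from Z: ½√(2·YZ² + 2·ZX² − XY²) ≈ 74.604.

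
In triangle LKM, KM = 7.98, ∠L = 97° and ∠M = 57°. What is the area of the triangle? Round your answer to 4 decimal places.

The third angle is ∠K = 180° − ∠M − ∠L = 26.00°.
Law of sines: ML = KM·sin K/sin L ≈ 3.5245.
Law of sines: LK = KM·sin M/sin L ≈ 6.7429.
Area = ½·KM·ML·sin M ≈ 11.794.

11.7939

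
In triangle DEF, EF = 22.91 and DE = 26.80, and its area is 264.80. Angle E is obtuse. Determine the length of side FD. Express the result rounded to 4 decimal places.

43.1789

From area = ½·DE·EF·sin E, we get sin E = 2·area/(DE·EF) ≈ 0.86256.
Taking the obtuse solution, ∠E ≈ 120.40°.
Law of cosines then gives FD ≈ 43.179.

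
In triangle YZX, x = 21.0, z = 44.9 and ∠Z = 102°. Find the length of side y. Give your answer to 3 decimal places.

Law of sines: sin X = x·sin Z/z ≈ 0.45749.
Since z ≥ x, only the acute value applies: ∠X ≈ 27.22°.
Then ∠Y = 180° − ∠Z − ∠X ≈ 50.78°.
Law of sines gives y = z·sin Y/sin Z ≈ 35.56.

35.560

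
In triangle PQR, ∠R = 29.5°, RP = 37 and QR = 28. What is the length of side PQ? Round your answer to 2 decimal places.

18.70

By the law of cosines, PQ² = QR² + RP² − 2·QR·RP·cos R = 349.62, so PQ ≈ 18.698.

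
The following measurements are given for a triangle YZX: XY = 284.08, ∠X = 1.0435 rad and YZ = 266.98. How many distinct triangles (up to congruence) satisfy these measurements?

2

XY·sin X = 284.08·sin(1.0435 rad) ≈ 245.5.
Since XY sin X < YZ < XY (245.5 < 266.98 < 284.08), two triangles exist.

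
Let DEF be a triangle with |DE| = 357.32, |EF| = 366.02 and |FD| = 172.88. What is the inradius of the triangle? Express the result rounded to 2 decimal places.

r ≈ 67.66

Semiperimeter s = (366.02 + 172.88 + 357.32)/2 = 448.11.
Heron's formula: area = √(448.11·82.09·275.23·90.79) ≈ 30318.
Inradius = area/s = 30318/448.11 ≈ 67.658.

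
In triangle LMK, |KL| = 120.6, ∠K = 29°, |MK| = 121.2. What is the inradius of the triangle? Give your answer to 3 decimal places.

r ≈ 23.438

By the law of cosines, |LM|² = |MK|² + |KL|² − 2·|MK|·|KL|·cos K = 3665.7, so |LM| ≈ 60.545.
Area = ½·|MK|·|KL|·sin K ≈ 3543.2.
Semiperimeter s = (121.2+120.6+60.545)/2 = 151.17.
Inradius = area/s = 3543.2/151.17 ≈ 23.438.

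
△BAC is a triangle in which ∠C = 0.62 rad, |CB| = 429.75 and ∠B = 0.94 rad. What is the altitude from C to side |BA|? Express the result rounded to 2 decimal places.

h_C ≈ 347.05

The third angle is ∠A = π − ∠C − ∠B = 1.582 rad.
Law of sines: |AC| = |CB|·sin B/sin A ≈ 347.07.
Law of sines: |BA| = |CB|·sin C/sin A ≈ 249.71.
Area = ½·|CB|·|AC|·sin C ≈ 43331.
The altitude from C has length 2·area/|BA| ≈ 347.05.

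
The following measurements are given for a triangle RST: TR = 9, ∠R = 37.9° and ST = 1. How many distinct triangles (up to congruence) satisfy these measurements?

0

TR·sin R = 9·sin(37.9°) ≈ 5.529.
Since ST = 1 < 5.529 = TR sin R, no triangle exists.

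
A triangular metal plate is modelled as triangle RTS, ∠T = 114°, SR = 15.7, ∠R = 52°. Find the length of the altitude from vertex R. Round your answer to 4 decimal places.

The third angle is ∠S = 180° − ∠R − ∠T = 14.00°.
Law of sines: TS = SR·sin R/sin T ≈ 13.543.
Law of sines: RT = SR·sin S/sin T ≈ 4.1576.
Area = ½·SR·TS·sin S ≈ 25.719.
The altitude from R has length 2·area/TS ≈ 3.7982.

3.7982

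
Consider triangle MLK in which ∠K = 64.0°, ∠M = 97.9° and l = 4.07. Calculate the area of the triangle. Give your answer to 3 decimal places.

The third angle is ∠L = 180° − ∠K − ∠M = 18.10°.
Law of sines: m = l·sin M/sin L ≈ 12.976.
Law of sines: k = l·sin K/sin L ≈ 11.775.
Area = ½·l·m·sin K ≈ 23.734.

area ≈ 23.734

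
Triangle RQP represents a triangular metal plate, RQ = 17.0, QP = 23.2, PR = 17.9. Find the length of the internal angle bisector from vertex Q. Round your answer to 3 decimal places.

By the law of cosines, cos Q = (RQ² + QP² − PR²) / (2·RQ·QP) ≈ 0.64253, so ∠Q ≈ 50.02°.
The bisector from Q has length 2·RQ·QP·cos(∠Q/2)/(RQ+QP) ≈ 17.782.

17.782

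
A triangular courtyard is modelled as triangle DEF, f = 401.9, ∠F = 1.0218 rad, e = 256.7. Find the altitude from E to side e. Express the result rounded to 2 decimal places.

Law of sines: sin E = e·sin F/f ≈ 0.54486.
Since f ≥ e, only the acute value applies: ∠E ≈ 0.5762 rad.
Then ∠D = π − ∠F − ∠E ≈ 1.5436 rad.
Law of sines gives d = f·sin D/sin F ≈ 470.96.
Area = ½·f·e·sin D ≈ 51565.
The altitude from E has length 2·area/e ≈ 401.75.

401.75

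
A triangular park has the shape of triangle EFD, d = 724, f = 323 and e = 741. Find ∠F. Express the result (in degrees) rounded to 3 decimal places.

By the law of cosines, cos F = (d² + e² − f²) / (2·d·e) ≈ 0.90304, so ∠F ≈ 25.44°.

∠F ≈ 25.440°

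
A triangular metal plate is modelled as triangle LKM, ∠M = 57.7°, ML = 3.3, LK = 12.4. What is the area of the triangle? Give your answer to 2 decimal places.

area ≈ 19.31

Law of sines: sin K = ML·sin M/LK ≈ 0.22495.
Since LK ≥ ML, only the acute value applies: ∠K ≈ 13.00°.
Then ∠L = 180° − ∠M − ∠K ≈ 109.30°.
Law of sines gives KM = LK·sin L/sin M ≈ 13.846.
Area = ½·LK·ML·sin L ≈ 19.31.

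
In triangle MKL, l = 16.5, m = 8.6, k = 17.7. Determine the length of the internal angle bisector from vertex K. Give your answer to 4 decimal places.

By the law of cosines, cos K = (l² + m² − k²) / (2·l·m) ≈ 0.11600, so ∠K ≈ 83.34°.
The bisector from K has length 2·l·m·cos(∠K/2)/(l+m) ≈ 8.4461.

t_K ≈ 8.4461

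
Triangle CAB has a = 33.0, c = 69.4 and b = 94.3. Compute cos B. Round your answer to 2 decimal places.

-0.65

By the law of cosines, cos B = (c² + a² − b²) / (2·c·a) ≈ -0.65215, so ∠B ≈ 130.70°.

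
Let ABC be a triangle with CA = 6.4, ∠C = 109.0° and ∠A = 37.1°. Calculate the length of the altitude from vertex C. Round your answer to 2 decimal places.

3.86

The third angle is ∠B = 180° − ∠C − ∠A = 33.90°.
Law of sines: BC = CA·sin A/sin B ≈ 6.9217.
Law of sines: AB = CA·sin C/sin B ≈ 10.85.
Area = ½·CA·BC·sin C ≈ 20.943.
The altitude from C has length 2·area/AB ≈ 3.8605.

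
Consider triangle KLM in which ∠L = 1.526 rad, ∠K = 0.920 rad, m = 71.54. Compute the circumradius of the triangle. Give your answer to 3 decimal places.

The third angle is ∠M = π − ∠K − ∠L = 0.696 rad.
Law of sines: k = m·sin K/sin M ≈ 88.817.
Law of sines: l = m·sin L/sin M ≈ 111.52.
Circumradius = m/(2 sin M) ≈ 55.817.

R ≈ 55.817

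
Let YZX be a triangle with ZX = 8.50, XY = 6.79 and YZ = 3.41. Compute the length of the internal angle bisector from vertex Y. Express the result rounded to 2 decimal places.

t_Y ≈ 2.66

By the law of cosines, cos Y = (XY² + YZ² − ZX²) / (2·XY·YZ) ≈ -0.31351, so ∠Y ≈ 108.27°.
The bisector from Y has length 2·XY·YZ·cos(∠Y/2)/(XY+YZ) ≈ 2.6599.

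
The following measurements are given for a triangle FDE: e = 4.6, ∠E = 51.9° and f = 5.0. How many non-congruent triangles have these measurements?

f·sin E = 5.0·sin(51.9°) ≈ 3.935.
Since f sin E < e < f (3.935 < 4.6 < 5.0), two triangles exist.

2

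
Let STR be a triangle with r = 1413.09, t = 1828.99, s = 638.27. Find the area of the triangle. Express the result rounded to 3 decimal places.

Semiperimeter p = (638.27 + 1829 + 1413.1)/2 = 1940.2.
Heron's formula: area = √(1940.2·1301.9·111.19·527.09) ≈ 3.8475e+05.

area ≈ 384745.482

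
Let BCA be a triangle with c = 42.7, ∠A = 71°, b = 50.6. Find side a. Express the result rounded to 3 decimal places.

54.560

By the law of cosines, a² = b² + c² − 2·b·c·cos A = 2976.8, so a ≈ 54.56.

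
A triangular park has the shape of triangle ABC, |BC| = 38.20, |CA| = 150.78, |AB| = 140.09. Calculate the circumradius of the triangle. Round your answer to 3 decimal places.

By the law of cosines, cos A = (|CA|² + |AB|² − |BC|²) / (2·|CA|·|AB|) ≈ 0.96816, so ∠A ≈ 14.50°.
Circumradius = |BC|/(2 sin A) ≈ 76.302.

R ≈ 76.302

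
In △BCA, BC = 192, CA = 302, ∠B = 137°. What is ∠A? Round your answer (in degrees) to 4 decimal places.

∠A ≈ 25.6955°

Law of sines: sin A = BC·sin B/CA ≈ 0.43359.
Since CA ≥ BC, only the acute value applies: ∠A ≈ 25.70°.
Then ∠C = 180° − ∠B − ∠A ≈ 17.30°.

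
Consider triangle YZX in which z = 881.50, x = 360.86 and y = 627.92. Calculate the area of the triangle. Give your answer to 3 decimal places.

Semiperimeter s = (627.92 + 881.5 + 360.86)/2 = 935.14.
Heron's formula: area = √(935.14·307.22·53.64·574.28) ≈ 94074.

94073.931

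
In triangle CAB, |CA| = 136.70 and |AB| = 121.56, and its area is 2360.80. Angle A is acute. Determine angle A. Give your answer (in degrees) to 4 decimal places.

16.5074

From area = ½·|CA|·|AB|·sin A, we get sin A = 2·area/(|CA|·|AB|) ≈ 0.28414.
Taking the acute solution, ∠A ≈ 16.51°.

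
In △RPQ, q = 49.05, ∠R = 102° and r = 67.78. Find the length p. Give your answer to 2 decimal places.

Law of sines: sin Q = q·sin R/r ≈ 0.70785.
Since r ≥ q, only the acute value applies: ∠Q ≈ 45.06°.
Then ∠P = 180° − ∠R − ∠Q ≈ 32.94°.
Law of sines gives p = r·sin P/sin R ≈ 37.679.

37.68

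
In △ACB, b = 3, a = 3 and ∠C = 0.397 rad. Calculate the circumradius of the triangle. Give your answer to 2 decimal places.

1.53

By the law of cosines, c² = b² + a² − 2·b·a·cos C = 1.3999, so c ≈ 1.1832.
Area = ½·b·a·sin C ≈ 1.7399.
Circumradius = c/(2 sin C) ≈ 1.53.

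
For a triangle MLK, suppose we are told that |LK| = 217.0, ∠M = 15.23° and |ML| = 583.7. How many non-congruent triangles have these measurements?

|ML|·sin M = 583.7·sin(15.23°) ≈ 153.3.
Since |ML| sin M < |LK| < |ML| (153.3 < 217.0 < 583.7), two triangles exist.

2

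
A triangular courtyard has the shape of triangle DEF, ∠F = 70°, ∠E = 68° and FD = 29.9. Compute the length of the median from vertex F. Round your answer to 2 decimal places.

The third angle is ∠D = 180° − ∠E − ∠F = 42.00°.
Law of sines: EF = FD·sin D/sin E ≈ 21.578.
Law of sines: DE = FD·sin F/sin E ≈ 30.303.
Median from F: ½√(2·EF² + 2·FD² − DE²) ≈ 21.219.

21.22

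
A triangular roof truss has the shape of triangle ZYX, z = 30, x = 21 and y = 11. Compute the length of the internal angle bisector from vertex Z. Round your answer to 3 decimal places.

By the law of cosines, cos Z = (y² + x² − z²) / (2·y·x) ≈ -0.73160, so ∠Z ≈ 137.02°.
The bisector from Z has length 2·y·x·cos(∠Z/2)/(y+x) ≈ 5.2889.

5.289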